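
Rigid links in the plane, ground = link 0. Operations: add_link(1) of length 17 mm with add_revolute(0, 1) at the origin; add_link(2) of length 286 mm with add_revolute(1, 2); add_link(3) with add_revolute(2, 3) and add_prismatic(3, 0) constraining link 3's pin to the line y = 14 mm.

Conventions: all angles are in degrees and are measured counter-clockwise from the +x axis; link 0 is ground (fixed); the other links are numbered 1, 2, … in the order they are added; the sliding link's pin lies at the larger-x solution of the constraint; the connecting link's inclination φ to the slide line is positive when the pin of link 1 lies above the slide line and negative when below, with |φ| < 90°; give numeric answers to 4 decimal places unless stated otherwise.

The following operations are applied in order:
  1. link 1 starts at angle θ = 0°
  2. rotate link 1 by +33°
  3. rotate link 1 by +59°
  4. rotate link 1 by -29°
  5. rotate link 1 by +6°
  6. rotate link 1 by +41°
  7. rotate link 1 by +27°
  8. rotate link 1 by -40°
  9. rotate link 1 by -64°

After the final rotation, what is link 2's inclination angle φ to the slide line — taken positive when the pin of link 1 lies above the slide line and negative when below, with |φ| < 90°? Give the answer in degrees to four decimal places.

geometry: r = 17 mm, L = 286 mm, e = 14 mm; θ starts at 0°
rotate link 1 by +33°: θ ← 0° +33° = 33°
rotate link 1 by +59°: θ ← 33° +59° = 92°
rotate link 1 by -29°: θ ← 92° -29° = 63°
rotate link 1 by +6°: θ ← 63° +6° = 69°
rotate link 1 by +41°: θ ← 69° +41° = 110°
rotate link 1 by +27°: θ ← 110° +27° = 137°
rotate link 1 by -40°: θ ← 137° -40° = 97°
rotate link 1 by -64°: θ ← 97° -64° = 33°
h = r sin θ − e = 9.258864 − 14 = -4.741136
sin φ = h / L = -4.741136 / 286 = -0.01657740
φ = arcsin(-0.01657740) = -0.949859°

-0.9499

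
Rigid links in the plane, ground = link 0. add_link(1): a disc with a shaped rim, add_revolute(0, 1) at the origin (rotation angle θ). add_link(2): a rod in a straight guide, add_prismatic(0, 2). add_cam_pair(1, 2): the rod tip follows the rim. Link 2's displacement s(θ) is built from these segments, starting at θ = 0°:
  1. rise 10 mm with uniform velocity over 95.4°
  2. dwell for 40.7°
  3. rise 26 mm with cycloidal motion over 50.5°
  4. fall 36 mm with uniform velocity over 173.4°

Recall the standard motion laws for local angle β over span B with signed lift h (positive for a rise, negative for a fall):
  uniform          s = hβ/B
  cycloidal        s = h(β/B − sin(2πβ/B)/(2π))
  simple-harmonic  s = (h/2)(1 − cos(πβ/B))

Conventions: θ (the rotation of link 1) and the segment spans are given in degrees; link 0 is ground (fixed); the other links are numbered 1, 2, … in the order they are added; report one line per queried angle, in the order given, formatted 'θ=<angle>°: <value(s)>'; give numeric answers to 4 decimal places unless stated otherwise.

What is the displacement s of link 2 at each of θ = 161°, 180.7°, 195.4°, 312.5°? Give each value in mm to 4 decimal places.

segment 1 (0° to 95.4°, uniform, h = 10) is passed completely: s = 0.0000 + (10) = 10.0000
segment 2 (95.4° to 136.1°, dwell): s unchanged at 10.0000
θ = 161° falls in segment 3 (136.1° to 186.6°, cycloidal, h = 26): β = 161 − 136.1 = 24.9°, B = 50.5°; Δs = 26·(0.4931 − sin(2π·0.4931)/(2π)) = 12.6397; s = 10.0000 + 12.6397 = 22.6397
θ = 180.7° falls in segment 3 (136.1° to 186.6°, cycloidal, h = 26): β = 180.7 − 136.1 = 44.6°, B = 50.5°; Δs = 26·(0.8832 − sin(2π·0.8832)/(2π)) = 25.7344; s = 10.0000 + 25.7344 = 35.7344
segment 3 (136.1° to 186.6°, cycloidal, h = 26) is passed completely: s = 10.0000 + (26) = 36.0000
θ = 195.4° falls in segment 4 (186.6° to 360°, uniform, h = -36): β = 195.4 − 186.6 = 8.8°, B = 173.4°; Δs = -36·8.8/173.4 = -1.8270; s = 36.0000 − 1.8270 = 34.1730
θ = 312.5° falls in segment 4 (186.6° to 360°, uniform, h = -36): β = 312.5 − 186.6 = 125.9°, B = 173.4°; Δs = -36·125.9/173.4 = -26.1384; s = 36.0000 − 26.1384 = 9.8616

θ=161°: 22.6397
θ=180.7°: 35.7344
θ=195.4°: 34.1730
θ=312.5°: 9.8616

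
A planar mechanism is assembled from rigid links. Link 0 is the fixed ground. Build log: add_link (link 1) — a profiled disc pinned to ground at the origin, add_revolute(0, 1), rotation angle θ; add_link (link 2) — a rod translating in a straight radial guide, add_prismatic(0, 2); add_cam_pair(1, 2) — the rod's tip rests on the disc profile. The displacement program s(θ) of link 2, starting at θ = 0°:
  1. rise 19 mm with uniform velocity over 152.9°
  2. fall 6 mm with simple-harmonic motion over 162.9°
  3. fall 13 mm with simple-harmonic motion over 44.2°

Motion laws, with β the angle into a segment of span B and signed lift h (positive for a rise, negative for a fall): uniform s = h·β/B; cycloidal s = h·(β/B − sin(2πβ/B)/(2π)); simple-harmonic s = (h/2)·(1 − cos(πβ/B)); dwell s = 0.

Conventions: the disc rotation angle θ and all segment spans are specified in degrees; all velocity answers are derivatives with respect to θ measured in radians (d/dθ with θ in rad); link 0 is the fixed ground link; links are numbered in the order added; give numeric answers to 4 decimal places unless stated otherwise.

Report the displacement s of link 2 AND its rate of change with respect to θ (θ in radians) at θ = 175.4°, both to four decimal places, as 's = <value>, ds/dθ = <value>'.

seg 1 [0°–152.9°] uniform, h=19: full span → s += 19 → s = 19.0000
seg 2 [152.9°–315.8°] simple-harmonic, h=-6: θ=175.4° here. β=22.5, B=162.9. -6/2·(1 − cos(π·0.1381)) = -0.2780 → s = 18.7220
velocity in seg [152.9°–315.8°] (simple-harmonic), θ in radians: β = 22.5° = 0.3927 rad, B = 162.9° = 2.8431 rad; ds/dθ = (πh/(2B)) sin(πβ/B) = (π·(-6)/(2·2.8431)) sin(π·0.1381) = -1.393698 mm/rad

s = 18.7220, ds/dθ = -1.3937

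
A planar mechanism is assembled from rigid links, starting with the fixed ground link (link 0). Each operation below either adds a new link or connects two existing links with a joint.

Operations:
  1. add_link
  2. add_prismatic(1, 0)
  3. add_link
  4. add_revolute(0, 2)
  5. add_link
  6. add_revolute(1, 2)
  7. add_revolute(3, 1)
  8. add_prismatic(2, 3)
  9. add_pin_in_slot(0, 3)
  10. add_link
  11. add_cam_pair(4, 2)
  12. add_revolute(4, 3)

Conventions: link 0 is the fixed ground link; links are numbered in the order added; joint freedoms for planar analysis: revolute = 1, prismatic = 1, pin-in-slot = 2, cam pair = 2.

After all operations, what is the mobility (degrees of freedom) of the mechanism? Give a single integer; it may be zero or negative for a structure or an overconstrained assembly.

ground; <1,0,0>
#1 <2,0,0>
P:1↔0 J1 <2,1,0>
#2 <3,1,0>
R:0↔2 J1 <3,2,0>
#3 <4,2,0>
R:1↔2 J1 <4,3,0>
R:3↔1 J1 <4,4,0>
P:2↔3 J1 <4,5,0>
PS:0↔3 J2 <4,5,1>
#4 <5,5,1>
C:4↔2 J2 <5,5,2>
R:4↔3 J1 <5,6,2>
3×4 − 2×6 − 1×2 = -2

M = -2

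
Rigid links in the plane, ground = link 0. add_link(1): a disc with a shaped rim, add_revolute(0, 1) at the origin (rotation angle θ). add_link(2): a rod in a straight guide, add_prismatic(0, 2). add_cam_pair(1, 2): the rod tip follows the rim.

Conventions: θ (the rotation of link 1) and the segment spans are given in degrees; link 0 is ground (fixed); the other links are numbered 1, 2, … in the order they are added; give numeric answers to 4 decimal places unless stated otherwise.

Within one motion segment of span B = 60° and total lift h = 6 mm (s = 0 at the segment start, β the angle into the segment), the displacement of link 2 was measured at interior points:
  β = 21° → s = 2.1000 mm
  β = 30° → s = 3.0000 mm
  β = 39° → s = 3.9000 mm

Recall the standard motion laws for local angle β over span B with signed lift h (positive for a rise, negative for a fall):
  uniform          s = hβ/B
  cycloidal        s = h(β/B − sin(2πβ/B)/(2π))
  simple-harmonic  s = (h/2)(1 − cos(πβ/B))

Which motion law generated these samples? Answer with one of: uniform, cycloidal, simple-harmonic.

candidates at β/B = r: uniform s = h·r (linear in β); cycloidal s = h·(r − sin(2πr)/(2π)); simple-harmonic s = (h/2)(1 − cos(πr))
β=21°: printed 2.1000 | uniform 2.1000, cycloidal 1.3274, simple-harmonic 1.6380
β=30°: printed 3.0000 | uniform 3.0000, cycloidal 3.0000, simple-harmonic 3.0000
β=39°: printed 3.9000 | uniform 3.9000, cycloidal 4.6726, simple-harmonic 4.3620
only one law matches every sample → uniform

uniform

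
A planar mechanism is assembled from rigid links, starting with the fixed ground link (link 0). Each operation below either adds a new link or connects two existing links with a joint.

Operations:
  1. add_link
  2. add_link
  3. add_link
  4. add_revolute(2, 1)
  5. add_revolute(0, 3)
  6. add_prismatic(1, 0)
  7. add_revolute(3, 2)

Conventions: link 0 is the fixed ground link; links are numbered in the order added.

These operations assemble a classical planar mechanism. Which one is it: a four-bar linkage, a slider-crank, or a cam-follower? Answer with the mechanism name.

links: 4 (incl. ground); joints: 3 revolute, 1 prismatic, 0 higher (cam) pair, forming one closed loop
4 links, 3 revolutes + 1 prismatic in one loop → slider-crank

slider-crank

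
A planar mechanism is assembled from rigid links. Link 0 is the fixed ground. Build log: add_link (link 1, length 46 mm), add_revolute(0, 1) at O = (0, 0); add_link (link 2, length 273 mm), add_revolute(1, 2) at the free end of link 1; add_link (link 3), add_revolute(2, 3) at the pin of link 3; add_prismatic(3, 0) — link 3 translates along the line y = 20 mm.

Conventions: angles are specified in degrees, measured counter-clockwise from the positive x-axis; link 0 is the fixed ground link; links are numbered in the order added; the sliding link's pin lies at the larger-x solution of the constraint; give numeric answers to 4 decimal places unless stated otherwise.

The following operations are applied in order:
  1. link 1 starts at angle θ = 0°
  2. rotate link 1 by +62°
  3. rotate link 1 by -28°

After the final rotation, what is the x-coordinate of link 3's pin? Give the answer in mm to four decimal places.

geometry: r = 46 mm, L = 273 mm, e = 20 mm; θ starts at 0°
rotate link 1 by +62°: θ ← 0° +62° = 62°
rotate link 1 by -28°: θ ← 62° -28° = 34°
crank pin P = (r cos θ, r sin θ) = (38.135728, 25.722874)
h = r sin θ − e = 25.722874 − 20 = 5.722874
x = r cos θ + √(L² − h²) = 38.135728 + 272.940009 = 311.075738

311.0757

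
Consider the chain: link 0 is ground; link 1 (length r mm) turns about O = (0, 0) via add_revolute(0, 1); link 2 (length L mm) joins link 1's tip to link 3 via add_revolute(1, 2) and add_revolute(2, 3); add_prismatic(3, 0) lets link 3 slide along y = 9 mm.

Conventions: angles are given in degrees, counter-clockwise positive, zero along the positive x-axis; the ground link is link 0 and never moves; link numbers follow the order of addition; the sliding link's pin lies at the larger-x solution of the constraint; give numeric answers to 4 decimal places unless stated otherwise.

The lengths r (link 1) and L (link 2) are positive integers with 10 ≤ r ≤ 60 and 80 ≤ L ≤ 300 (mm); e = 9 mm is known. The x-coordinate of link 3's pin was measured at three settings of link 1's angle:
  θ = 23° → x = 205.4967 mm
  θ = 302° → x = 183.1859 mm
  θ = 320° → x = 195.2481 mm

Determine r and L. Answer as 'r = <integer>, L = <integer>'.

constraint per measurement: (x − r cos θ)² + (r sin θ − e)² = L²
subtracting the θ₁ and θ₂ equations cancels the r² and L² terms:
r = (x₁² − x₂²) / (2[(x₁cos θ₁ + e sin θ₁) − (x₂cos θ₂ + e sin θ₂)]) = 42.0000 → r = 42
L² = (x₁ − r cos θ₁)² + (r sin θ₁ − e)² = 27889.0014 → L = 167.0000 → L = 167
check at θ₃=320°: x = 195.2481 (printed 195.2481) ✓

r = 42, L = 167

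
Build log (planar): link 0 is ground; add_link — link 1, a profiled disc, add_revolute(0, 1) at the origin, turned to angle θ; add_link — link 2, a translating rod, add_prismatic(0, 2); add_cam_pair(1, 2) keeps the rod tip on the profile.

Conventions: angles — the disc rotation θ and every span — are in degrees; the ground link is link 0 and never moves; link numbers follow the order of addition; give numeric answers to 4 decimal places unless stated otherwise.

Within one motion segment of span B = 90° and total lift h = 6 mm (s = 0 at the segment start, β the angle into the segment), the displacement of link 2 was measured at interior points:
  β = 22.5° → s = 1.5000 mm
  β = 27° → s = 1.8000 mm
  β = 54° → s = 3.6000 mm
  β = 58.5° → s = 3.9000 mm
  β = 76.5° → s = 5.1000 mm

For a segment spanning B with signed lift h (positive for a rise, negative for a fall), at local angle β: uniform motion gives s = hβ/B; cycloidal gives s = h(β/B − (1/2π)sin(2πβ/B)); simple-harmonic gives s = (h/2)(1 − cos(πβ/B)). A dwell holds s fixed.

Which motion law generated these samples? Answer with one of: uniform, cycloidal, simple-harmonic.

candidates at β/B = r: uniform s = h·r (linear in β); cycloidal s = h·(r − sin(2πr)/(2π)); simple-harmonic s = (h/2)(1 − cos(πr))
β=22.5°: printed 1.5000 | uniform 1.5000, cycloidal 0.5451, simple-harmonic 0.8787
β=27°: printed 1.8000 | uniform 1.8000, cycloidal 0.8918, simple-harmonic 1.2366
β=54°: printed 3.6000 | uniform 3.6000, cycloidal 4.1613, simple-harmonic 3.9271
β=58.5°: printed 3.9000 | uniform 3.9000, cycloidal 4.6726, simple-harmonic 4.3620
β=76.5°: printed 5.1000 | uniform 5.1000, cycloidal 5.8726, simple-harmonic 5.6730
only one law matches every sample → uniform

uniform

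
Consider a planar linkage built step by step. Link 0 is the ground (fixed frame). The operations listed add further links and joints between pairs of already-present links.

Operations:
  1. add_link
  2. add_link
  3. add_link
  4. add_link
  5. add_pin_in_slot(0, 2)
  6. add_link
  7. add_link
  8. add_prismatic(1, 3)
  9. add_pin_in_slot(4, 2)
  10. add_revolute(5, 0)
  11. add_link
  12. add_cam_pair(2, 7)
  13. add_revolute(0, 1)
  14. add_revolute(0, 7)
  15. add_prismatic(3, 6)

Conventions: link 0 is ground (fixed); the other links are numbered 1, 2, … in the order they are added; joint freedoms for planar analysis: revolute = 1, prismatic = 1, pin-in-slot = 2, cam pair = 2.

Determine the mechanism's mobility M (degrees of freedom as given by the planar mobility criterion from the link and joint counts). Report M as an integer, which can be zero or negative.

ground; <1,0,0>
#1 <2,0,0>
#2 <3,0,0>
#3 <4,0,0>
#4 <5,0,0>
PS:0↔2 J2 <5,0,1>
#5 <6,0,1>
#6 <7,0,1>
P:1↔3 J1 <7,1,1>
PS:4↔2 J2 <7,1,2>
R:5↔0 J1 <7,2,2>
#7 <8,2,2>
C:2↔7 J2 <8,2,3>
R:0↔1 J1 <8,3,3>
R:0↔7 J1 <8,4,3>
P:3↔6 J1 <8,5,3>
3×7 − 2×5 − 1×3 = 8

M = 8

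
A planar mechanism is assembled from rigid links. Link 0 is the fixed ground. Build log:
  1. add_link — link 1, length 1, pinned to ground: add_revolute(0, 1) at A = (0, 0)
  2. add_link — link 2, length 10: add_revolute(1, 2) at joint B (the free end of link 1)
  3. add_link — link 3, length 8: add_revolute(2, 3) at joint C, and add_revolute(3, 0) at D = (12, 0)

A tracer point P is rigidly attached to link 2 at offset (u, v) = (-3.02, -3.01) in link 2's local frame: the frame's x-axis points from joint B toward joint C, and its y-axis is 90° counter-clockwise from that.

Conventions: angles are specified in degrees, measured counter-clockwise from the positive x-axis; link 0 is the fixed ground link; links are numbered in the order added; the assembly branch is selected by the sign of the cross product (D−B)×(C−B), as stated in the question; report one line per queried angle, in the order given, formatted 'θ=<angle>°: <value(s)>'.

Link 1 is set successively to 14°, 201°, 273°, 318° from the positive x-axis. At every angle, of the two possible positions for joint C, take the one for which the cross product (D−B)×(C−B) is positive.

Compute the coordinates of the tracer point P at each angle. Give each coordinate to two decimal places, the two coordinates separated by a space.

A=(0,0), D=(12.00,0)
θ=14°: B = A + 1.00·(cos14°, sin14°) = (0.9703, 0.2419)
θ=14°: |BD| = 11.0324
θ=14°: circle(B,10.00) ∩ circle(D,8.00): a=7.1477, h=6.9936
θ=14°:   candidates: C₊=(8.2697,7.0771) cross=77.155; C₋=(7.9630,-6.9067) cross=-77.155
θ=14°:   branch + wants cross > 0 → take C=(8.2697,7.0771) (cross=77.155)
θ=14°: ex = (C−B)/|BC| = (0.7299,0.6835); ey = (-0.6835,0.7299)
θ=14°: P = B + -3.02·ex + -3.01·ey = (0.8233,-4.0194)
θ=201°: B = A + 1.00·(cos201°, sin201°) = (-0.9336, -0.3584)
θ=201°: |BD| = 12.9385
θ=201°: circle(B,10.00) ∩ circle(D,8.00): a=7.8605, h=6.1817
θ=201°:   candidates: C₊=(6.7526,6.0387) cross=79.982; C₋=(7.0951,-6.3200) cross=-79.982
θ=201°:   branch + wants cross > 0 → take C=(6.7526,6.0387) (cross=79.982)
θ=201°: ex = (C−B)/|BC| = (0.7686,0.6397); ey = (-0.6397,0.7686)
θ=201°: P = B + -3.02·ex + -3.01·ey = (-1.3293,-4.6038)
θ=273°: B = A + 1.00·(cos273°, sin273°) = (0.0523, -0.9986)
θ=273°: |BD| = 11.9893
θ=273°: circle(B,10.00) ∩ circle(D,8.00): a=7.4960, h=6.6189
θ=273°:   candidates: C₊=(6.9710,6.2216) cross=79.356; C₋=(8.0736,-6.9702) cross=-79.356
θ=273°:   branch + wants cross > 0 → take C=(6.9710,6.2216) (cross=79.356)
θ=273°: ex = (C−B)/|BC| = (0.6919,0.7220); ey = (-0.7220,0.6919)
θ=273°: P = B + -3.02·ex + -3.01·ey = (0.1362,-5.2617)
θ=318°: B = A + 1.00·(cos318°, sin318°) = (0.7431, -0.6691)
θ=318°: |BD| = 11.2767
θ=318°: circle(B,10.00) ∩ circle(D,8.00): a=7.2346, h=6.9037
θ=318°:   candidates: C₊=(7.5553,6.6517) cross=77.851; C₋=(8.3746,-7.1314) cross=-77.851
θ=318°:   branch + wants cross > 0 → take C=(7.5553,6.6517) (cross=77.851)
θ=318°: ex = (C−B)/|BC| = (0.6812,0.7321); ey = (-0.7321,0.6812)
θ=318°: P = B + -3.02·ex + -3.01·ey = (0.8894,-4.9305)

θ=14°: 0.82 -4.02
θ=201°: -1.33 -4.60
θ=273°: 0.14 -5.26
θ=318°: 0.89 -4.93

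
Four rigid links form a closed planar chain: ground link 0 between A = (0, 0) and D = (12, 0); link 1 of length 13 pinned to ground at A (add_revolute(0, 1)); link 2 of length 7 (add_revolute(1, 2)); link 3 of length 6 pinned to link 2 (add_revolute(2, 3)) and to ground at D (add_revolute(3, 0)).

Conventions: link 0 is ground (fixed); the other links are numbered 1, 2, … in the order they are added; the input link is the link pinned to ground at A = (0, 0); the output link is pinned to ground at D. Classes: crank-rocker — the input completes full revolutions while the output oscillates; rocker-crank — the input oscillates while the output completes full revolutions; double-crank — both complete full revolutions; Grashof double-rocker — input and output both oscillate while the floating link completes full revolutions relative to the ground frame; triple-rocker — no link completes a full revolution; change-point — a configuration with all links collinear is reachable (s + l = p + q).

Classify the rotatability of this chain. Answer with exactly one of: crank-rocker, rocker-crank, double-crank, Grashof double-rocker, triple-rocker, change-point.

lengths: ground=12, input=13, coupler=7, output=6
sorted: s=6 (shortest), l=13 (longest), p+q=19
s + l = 19 vs p + q = 19
s + l = p + q → change-point (collinear configuration reachable)

change-point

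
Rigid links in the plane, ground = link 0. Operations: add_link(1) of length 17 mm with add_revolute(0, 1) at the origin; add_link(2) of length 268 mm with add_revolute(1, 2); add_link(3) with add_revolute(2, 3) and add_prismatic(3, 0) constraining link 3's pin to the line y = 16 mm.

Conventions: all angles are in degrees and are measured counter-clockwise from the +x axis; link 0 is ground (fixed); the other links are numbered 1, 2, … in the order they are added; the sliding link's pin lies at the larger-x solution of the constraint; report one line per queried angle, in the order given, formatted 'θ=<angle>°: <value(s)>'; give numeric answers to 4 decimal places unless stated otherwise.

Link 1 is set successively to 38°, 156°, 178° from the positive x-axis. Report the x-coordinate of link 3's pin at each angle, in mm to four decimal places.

geometry: r = 17 mm, L = 268 mm, e = 16 mm
θ=38°: crank pin P = (r cos θ, r sin θ) = (13.396183, 10.466245)
θ=38°: h = r sin θ − e = 10.466245 − 16 = -5.533755
θ=38°: x = r cos θ + √(L² − h²) = 13.396183 + 267.942862 = 281.339045
θ=156°: crank pin P = (r cos θ, r sin θ) = (-15.530273, 6.914523)
θ=156°: h = r sin θ − e = 6.914523 − 16 = -9.085477
θ=156°: x = r cos θ + √(L² − h²) = -15.530273 + 267.845952 = 252.315679
θ=178°: crank pin P = (r cos θ, r sin θ) = (-16.989644, 0.593291)
θ=178°: h = r sin θ − e = 0.593291 − 16 = -15.406709
θ=178°: x = r cos θ + √(L² − h²) = -16.989644 + 267.556785 = 250.567141

θ=38°: 281.3390
θ=156°: 252.3157
θ=178°: 250.5671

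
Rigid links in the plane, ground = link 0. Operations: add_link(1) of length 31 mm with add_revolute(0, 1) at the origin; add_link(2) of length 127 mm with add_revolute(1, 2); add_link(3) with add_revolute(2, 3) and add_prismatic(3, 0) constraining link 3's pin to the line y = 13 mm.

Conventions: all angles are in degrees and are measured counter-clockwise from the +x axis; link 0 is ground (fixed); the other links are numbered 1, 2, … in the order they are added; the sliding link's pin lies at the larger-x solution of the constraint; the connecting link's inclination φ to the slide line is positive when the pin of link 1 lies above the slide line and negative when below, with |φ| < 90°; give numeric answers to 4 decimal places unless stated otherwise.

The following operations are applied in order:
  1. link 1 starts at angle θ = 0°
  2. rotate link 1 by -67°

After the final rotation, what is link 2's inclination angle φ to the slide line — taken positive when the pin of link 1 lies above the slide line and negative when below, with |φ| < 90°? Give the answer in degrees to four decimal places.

geometry: r = 31 mm, L = 127 mm, e = 13 mm; θ starts at 0°
rotate link 1 by -67°: θ ← 0° -67° = -67°
h = r sin θ − e = -28.535650 − 13 = -41.535650
sin φ = h / L = -41.535650 / 127 = -0.32705237
φ = arcsin(-0.32705237) = -19.089963°

-19.0900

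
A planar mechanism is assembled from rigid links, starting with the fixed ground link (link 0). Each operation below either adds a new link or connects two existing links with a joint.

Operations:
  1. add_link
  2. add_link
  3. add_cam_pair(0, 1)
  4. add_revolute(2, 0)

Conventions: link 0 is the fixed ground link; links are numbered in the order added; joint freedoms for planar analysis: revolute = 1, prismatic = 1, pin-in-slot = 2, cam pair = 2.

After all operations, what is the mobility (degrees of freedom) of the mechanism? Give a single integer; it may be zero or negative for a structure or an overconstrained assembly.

link 0 = ground. State L|J1|J2 = 1|0|0
+link1  2|0|0
+link2  3|0|0
C(0,1) f=2→J2  3|0|1
R(2,0) f=1→J1  3|1|1
M = 3(3−1)−2·1−1 = 6−2−1 = 3

M = 3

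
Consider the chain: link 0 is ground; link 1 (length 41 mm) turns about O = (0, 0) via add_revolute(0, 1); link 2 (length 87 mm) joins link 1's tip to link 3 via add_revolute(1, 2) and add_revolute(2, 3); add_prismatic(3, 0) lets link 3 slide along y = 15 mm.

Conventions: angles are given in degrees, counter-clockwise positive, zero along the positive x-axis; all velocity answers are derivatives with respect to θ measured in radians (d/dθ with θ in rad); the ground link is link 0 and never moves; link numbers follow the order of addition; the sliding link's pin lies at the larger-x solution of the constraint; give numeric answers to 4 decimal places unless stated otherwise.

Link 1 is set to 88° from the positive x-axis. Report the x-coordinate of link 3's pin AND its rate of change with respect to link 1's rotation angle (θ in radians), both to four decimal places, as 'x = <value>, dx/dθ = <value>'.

geometry: r = 41 mm, L = 87 mm, e = 15 mm
crank pin P = (r cos θ, r sin θ) = (1.430879, 40.975024)
h = r sin θ − e = 40.975024 − 15 = 25.975024
x = r cos θ + √(L² − h²) = 1.430879 + 83.031910 = 84.462790
dx/dθ = −r sin θ − h·r cos θ/√(L² − h²) (θ in radians; h = 25.975024) = -41.422649

x = 84.4628, dx/dθ = -41.4226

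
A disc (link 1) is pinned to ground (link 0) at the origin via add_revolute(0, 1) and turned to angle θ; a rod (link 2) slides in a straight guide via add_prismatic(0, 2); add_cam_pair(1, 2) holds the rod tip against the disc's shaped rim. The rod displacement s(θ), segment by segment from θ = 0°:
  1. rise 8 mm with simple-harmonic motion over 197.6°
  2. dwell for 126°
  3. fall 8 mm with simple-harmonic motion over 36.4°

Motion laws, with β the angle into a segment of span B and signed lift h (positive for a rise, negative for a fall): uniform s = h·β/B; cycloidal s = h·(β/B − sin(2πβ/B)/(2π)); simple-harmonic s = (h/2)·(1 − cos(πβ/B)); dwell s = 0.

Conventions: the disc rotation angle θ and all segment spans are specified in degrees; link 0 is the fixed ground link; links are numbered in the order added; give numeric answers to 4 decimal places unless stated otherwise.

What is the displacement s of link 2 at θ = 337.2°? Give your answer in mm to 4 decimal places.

segment 1 (0° to 197.6°, simple-harmonic, h = 8) is passed completely: s = 0.0000 + (8) = 8.0000
segment 2 (197.6° to 323.6°, dwell): s unchanged at 8.0000
θ = 337.2° falls in segment 3 (323.6° to 360°, simple-harmonic, h = -8): β = 337.2 − 323.6 = 13.6°, B = 36.4°; Δs = -8/2·(1 − cos(π·0.3736)) = -2.4533; s = 8.0000 − 2.4533 = 5.5467

5.5467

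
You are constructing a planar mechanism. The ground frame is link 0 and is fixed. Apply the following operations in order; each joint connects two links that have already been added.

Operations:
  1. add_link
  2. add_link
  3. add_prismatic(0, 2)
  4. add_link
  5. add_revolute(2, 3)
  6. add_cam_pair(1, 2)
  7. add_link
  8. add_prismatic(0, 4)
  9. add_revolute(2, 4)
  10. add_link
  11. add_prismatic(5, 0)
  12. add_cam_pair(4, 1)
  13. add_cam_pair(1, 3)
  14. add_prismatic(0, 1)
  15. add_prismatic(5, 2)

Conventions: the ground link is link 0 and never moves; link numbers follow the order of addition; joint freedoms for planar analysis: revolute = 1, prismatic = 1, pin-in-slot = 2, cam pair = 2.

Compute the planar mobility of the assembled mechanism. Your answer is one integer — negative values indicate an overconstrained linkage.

ground; <1,0,0>
#1 <2,0,0>
#2 <3,0,0>
P:0↔2 J1 <3,1,0>
#3 <4,1,0>
R:2↔3 J1 <4,2,0>
C:1↔2 J2 <4,2,1>
#4 <5,2,1>
P:0↔4 J1 <5,3,1>
R:2↔4 J1 <5,4,1>
#5 <6,4,1>
P:5↔0 J1 <6,5,1>
C:4↔1 J2 <6,5,2>
C:1↔3 J2 <6,5,3>
P:0↔1 J1 <6,6,3>
P:5↔2 J1 <6,7,3>
3×5 − 2×7 − 1×3 = -2

M = -2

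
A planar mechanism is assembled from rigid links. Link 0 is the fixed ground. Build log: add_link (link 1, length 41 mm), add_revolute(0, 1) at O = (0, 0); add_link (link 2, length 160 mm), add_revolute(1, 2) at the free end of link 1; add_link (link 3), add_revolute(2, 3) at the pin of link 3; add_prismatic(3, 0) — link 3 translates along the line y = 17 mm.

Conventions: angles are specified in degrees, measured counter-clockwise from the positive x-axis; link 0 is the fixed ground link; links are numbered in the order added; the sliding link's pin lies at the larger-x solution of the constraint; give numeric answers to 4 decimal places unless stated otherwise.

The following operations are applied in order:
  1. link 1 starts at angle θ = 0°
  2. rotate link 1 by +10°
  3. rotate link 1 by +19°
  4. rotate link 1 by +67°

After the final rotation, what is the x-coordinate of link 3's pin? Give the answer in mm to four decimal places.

geometry: r = 41 mm, L = 160 mm, e = 17 mm; θ starts at 0°
rotate link 1 by +10°: θ ← 0° +10° = 10°
rotate link 1 by +19°: θ ← 10° +19° = 29°
rotate link 1 by +67°: θ ← 29° +67° = 96°
crank pin P = (r cos θ, r sin θ) = (-4.285667, 40.775398)
h = r sin θ − e = 40.775398 − 17 = 23.775398
x = r cos θ + √(L² − h²) = -4.285667 + 158.223672 = 153.938005

153.9380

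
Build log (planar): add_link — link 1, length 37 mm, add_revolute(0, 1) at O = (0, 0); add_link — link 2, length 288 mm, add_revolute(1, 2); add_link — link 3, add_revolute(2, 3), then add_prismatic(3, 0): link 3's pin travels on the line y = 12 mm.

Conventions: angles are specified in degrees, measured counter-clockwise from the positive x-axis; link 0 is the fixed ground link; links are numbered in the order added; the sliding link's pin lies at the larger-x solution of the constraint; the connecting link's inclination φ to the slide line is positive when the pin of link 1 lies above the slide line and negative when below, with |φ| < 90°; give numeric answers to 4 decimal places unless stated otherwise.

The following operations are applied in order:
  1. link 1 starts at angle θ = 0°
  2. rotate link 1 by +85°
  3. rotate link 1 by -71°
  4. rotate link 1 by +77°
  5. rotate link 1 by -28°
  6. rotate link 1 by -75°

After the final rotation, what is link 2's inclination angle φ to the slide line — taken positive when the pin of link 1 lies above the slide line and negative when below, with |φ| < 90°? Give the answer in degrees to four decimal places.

geometry: r = 37 mm, L = 288 mm, e = 12 mm; θ starts at 0°
rotate link 1 by +85°: θ ← 0° +85° = 85°
rotate link 1 by -71°: θ ← 85° -71° = 14°
rotate link 1 by +77°: θ ← 14° +77° = 91°
rotate link 1 by -28°: θ ← 91° -28° = 63°
rotate link 1 by -75°: θ ← 63° -75° = -12°
h = r sin θ − e = -7.692733 − 12 = -19.692733
sin φ = h / L = -19.692733 / 288 = -0.06837754
φ = arcsin(-0.06837754) = -3.920804°

-3.9208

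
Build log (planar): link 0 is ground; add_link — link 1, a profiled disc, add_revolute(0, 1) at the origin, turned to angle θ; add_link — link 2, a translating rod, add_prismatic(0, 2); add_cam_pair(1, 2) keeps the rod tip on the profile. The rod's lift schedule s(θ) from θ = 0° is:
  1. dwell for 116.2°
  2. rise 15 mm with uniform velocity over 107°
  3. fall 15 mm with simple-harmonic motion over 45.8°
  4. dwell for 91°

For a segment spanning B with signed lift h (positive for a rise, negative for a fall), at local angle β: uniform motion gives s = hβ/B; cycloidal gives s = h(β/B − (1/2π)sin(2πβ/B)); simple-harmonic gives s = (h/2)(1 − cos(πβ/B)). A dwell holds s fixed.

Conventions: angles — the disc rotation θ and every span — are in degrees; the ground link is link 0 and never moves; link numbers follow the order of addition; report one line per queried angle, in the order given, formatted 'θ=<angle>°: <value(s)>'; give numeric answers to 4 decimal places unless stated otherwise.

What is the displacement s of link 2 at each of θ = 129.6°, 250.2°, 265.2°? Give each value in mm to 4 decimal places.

seg 1 [0°–116.2°] dwell: s stays 0.0000
seg 2 [116.2°–223.2°] uniform, h=15: θ=129.6° here. β=13.4, B=107. 15·13.4/107 = 1.8785 → s = 1.8785
seg 2 [116.2°–223.2°] uniform, h=15: full span → s += 15 → s = 15.0000
seg 3 [223.2°–269°] simple-harmonic, h=-15: θ=250.2° here. β=27, B=45.8. -15/2·(1 − cos(π·0.5895)) = -9.5816 → s = 5.4184
seg 3 [223.2°–269°] simple-harmonic, h=-15: θ=265.2° here. β=42, B=45.8. -15/2·(1 − cos(π·0.9170)) = -14.7467 → s = 0.2533

θ=129.6°: 1.8785
θ=250.2°: 5.4184
θ=265.2°: 0.2533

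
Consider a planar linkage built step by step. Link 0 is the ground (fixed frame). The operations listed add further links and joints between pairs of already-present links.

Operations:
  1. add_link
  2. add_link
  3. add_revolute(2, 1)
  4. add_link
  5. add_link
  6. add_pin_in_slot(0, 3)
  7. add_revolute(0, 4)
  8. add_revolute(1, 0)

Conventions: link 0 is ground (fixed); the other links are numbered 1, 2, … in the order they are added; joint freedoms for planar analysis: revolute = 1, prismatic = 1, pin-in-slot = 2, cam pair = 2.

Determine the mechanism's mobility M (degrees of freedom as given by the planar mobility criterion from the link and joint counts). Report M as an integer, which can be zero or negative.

L=1 J1=0 J2=0
add link → L=2 J1=0 J2=0
add link → L=3 J1=0 J2=0
R@2,1 dof=1 J1 → L=3 J1=1 J2=0
add link → L=4 J1=1 J2=0
add link → L=5 J1=1 J2=0
PS@0,3 dof=2 J2 → L=5 J1=1 J2=1
R@0,4 dof=1 J1 → L=5 J1=2 J2=1
R@1,0 dof=1 J1 → L=5 J1=3 J2=1
M=3(L−1)−2J1−J2=3·4−2·3−1=5

M = 5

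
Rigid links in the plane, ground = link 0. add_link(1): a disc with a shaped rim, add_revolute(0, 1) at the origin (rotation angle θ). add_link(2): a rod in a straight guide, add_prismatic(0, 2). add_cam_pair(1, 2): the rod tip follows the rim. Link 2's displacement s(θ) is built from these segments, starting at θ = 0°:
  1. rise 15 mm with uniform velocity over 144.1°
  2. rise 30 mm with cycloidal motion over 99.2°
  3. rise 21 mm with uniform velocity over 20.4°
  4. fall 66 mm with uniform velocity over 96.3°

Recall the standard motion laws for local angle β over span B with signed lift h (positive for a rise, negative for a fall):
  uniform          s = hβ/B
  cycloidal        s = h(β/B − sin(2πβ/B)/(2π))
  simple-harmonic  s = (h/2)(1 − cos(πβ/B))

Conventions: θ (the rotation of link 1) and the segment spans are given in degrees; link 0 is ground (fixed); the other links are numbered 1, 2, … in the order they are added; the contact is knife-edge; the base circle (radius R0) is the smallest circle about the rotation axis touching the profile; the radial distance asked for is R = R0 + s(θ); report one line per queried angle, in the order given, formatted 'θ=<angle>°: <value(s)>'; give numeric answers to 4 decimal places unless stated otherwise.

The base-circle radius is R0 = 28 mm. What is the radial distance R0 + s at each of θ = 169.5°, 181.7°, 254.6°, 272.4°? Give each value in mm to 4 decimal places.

segment 1 (0° to 144.1°, uniform, h = 15) is passed completely: s = 0.0000 + (15) = 15.0000
θ = 169.5° falls in segment 2 (144.1° to 243.3°, cycloidal, h = 30): β = 169.5 − 144.1 = 25.4°, B = 99.2°; Δs = 30·(0.2560 − sin(2π·0.2560)/(2π)) = 2.9103; s = 15.0000 + 2.9103 = 17.9103
θ = 181.7° falls in segment 2 (144.1° to 243.3°, cycloidal, h = 30): β = 181.7 − 144.1 = 37.6°, B = 99.2°; Δs = 30·(0.3790 − sin(2π·0.3790)/(2π)) = 8.0814; s = 15.0000 + 8.0814 = 23.0814
segment 2 (144.1° to 243.3°, cycloidal, h = 30) is passed completely: s = 15.0000 + (30) = 45.0000
θ = 254.6° falls in segment 3 (243.3° to 263.7°, uniform, h = 21): β = 254.6 − 243.3 = 11.3°, B = 20.4°; Δs = 21·11.3/20.4 = 11.6324; s = 45.0000 + 11.6324 = 56.6324
segment 3 (243.3° to 263.7°, uniform, h = 21) is passed completely: s = 45.0000 + (21) = 66.0000
θ = 272.4° falls in segment 4 (263.7° to 360°, uniform, h = -66): β = 272.4 − 263.7 = 8.7°, B = 96.3°; Δs = -66·8.7/96.3 = -5.9626; s = 66.0000 − 5.9626 = 60.0374
θ=169.5°: R = R0 + s = 28 + 17.9103 = 45.9103
θ=181.7°: R = R0 + s = 28 + 23.0814 = 51.0814
θ=254.6°: R = R0 + s = 28 + 56.6324 = 84.6324
θ=272.4°: R = R0 + s = 28 + 60.0374 = 88.0374

θ=169.5°: 45.9103
θ=181.7°: 51.0814
θ=254.6°: 84.6324
θ=272.4°: 88.0374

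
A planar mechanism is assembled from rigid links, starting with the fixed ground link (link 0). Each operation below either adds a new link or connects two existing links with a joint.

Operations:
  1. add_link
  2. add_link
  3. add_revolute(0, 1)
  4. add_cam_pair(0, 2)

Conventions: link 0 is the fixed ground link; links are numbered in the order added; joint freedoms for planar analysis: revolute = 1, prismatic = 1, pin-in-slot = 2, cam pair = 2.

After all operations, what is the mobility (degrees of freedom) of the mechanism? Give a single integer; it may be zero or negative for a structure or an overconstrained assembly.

link 0 = ground. State L|J1|J2 = 1|0|0
+link1  2|0|0
+link2  3|0|0
R(0,1) f=1→J1  3|1|0
C(0,2) f=2→J2  3|1|1
M = 3(3−1)−2·1−1 = 6−2−1 = 3

M = 3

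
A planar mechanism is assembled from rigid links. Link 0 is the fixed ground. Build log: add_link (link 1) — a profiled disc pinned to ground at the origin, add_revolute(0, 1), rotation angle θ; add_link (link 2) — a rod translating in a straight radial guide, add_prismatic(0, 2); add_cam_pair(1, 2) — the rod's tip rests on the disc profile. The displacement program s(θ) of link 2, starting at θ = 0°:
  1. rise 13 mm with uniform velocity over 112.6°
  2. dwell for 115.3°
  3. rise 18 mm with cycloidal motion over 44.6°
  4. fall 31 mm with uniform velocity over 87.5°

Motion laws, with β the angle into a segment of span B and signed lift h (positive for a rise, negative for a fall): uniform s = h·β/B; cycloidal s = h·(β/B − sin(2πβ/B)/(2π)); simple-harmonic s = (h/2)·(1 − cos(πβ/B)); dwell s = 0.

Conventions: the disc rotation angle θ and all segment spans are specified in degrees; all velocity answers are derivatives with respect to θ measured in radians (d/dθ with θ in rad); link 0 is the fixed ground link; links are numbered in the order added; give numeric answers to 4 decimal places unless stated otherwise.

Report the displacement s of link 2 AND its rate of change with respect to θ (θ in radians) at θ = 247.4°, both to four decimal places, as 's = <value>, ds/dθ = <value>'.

seg 1 [0°–112.6°] uniform, h=13: full span → s += 13 → s = 13.0000
seg 2 [112.6°–227.9°] dwell: s stays 13.0000
seg 3 [227.9°–272.5°] cycloidal, h=18: θ=247.4° here. β=19.5, B=44.6. 18·(0.4372 − sin(2π·0.4372)/(2π)) = 6.7690 → s = 19.7690
velocity in seg [227.9°–272.5°] (cycloidal), θ in radians: β = 19.5° = 0.3403 rad, B = 44.6° = 0.7784 rad; ds/dθ = (h/B)(1 − cos(2πβ/B)) = (18/0.7784)(1 − cos(2π·0.4372)) = 44.471899 mm/rad

s = 19.7690, ds/dθ = 44.4719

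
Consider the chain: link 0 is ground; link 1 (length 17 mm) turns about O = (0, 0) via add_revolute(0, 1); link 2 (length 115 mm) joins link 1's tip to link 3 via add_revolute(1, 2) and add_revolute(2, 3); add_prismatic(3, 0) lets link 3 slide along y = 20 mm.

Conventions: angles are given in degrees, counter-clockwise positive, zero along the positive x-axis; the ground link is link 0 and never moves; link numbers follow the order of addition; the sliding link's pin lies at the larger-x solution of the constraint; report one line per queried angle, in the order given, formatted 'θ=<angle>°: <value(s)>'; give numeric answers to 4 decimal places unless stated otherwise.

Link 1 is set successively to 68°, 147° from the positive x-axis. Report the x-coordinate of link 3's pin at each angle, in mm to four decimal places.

geometry: r = 17 mm, L = 115 mm, e = 20 mm
θ=68°: crank pin P = (r cos θ, r sin θ) = (6.368312, 15.762126)
θ=68°: h = r sin θ − e = 15.762126 − 20 = -4.237874
θ=68°: x = r cos θ + √(L² − h²) = 6.368312 + 114.921888 = 121.290200
θ=147°: crank pin P = (r cos θ, r sin θ) = (-14.257400, 9.258864)
θ=147°: h = r sin θ − e = 9.258864 − 20 = -10.741136
θ=147°: x = r cos θ + √(L² − h²) = -14.257400 + 114.497284 = 100.239884

θ=68°: 121.2902
θ=147°: 100.2399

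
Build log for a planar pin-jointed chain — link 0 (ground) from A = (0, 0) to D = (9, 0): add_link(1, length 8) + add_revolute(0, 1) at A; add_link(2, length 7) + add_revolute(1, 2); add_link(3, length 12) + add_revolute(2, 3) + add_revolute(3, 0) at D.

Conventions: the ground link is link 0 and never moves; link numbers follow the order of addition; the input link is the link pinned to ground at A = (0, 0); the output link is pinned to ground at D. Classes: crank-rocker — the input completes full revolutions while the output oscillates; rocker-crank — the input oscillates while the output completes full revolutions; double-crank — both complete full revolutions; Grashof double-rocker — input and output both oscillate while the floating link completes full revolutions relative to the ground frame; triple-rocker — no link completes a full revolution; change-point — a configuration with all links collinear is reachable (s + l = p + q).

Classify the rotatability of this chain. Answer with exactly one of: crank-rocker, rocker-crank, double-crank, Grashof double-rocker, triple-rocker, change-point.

lengths: ground=9, input=8, coupler=7, output=12
sorted: s=7 (shortest), l=12 (longest), p+q=17
s + l = 19 vs p + q = 17
s + l > p + q → non-Grashof → no link fully rotates → triple-rocker

triple-rocker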